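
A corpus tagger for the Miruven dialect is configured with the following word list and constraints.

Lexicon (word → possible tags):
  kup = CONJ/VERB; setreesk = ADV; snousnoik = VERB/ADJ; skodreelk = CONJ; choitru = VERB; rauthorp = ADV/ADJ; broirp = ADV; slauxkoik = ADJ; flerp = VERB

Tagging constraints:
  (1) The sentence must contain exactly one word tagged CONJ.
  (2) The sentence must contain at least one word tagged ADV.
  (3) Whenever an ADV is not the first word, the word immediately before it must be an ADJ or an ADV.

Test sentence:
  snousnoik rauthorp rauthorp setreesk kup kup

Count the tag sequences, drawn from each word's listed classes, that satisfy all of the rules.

Candidates per position — 1:snousnoik {VERB,ADJ}; 2:rauthorp {ADV,ADJ}; 3:rauthorp {ADV,ADJ}; 4:setreesk {ADV}; 5:kup {CONJ,VERB}; 6:kup {CONJ,VERB}.
There are 32 candidate sequences in total.
Checking each against the rules leaves 12 sequences.
Count = 12.

12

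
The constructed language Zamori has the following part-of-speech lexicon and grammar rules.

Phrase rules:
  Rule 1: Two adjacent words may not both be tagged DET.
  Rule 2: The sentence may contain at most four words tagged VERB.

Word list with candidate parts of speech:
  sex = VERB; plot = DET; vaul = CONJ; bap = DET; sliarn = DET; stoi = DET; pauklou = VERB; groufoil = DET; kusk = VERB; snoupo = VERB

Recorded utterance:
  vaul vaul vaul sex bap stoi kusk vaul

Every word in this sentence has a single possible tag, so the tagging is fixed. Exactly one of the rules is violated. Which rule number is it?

1

Fixed tagging: CONJ CONJ CONJ VERB DET DET VERB CONJ.
Rule check: R1 violated, R2 holds.
Only rule 1 fails.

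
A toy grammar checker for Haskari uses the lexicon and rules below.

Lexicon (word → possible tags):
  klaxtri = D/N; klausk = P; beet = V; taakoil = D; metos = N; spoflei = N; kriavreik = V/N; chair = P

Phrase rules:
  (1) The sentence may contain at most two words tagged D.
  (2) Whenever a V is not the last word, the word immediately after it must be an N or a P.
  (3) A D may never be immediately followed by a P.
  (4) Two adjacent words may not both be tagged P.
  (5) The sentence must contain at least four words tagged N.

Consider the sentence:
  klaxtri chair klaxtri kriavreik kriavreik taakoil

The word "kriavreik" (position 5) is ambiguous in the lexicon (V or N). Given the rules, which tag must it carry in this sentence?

N

Candidates per position — 1:klaxtri {D,N}; 2:chair {P}; 3:klaxtri {D,N}; 4:kriavreik {V,N}; 5:kriavreik {V,N}; 6:taakoil {D}.
Position 1: tagging it D would leave rule 3 unsatisfiable, so it must be N.
Position 3: tagging it D would leave rule 5 unsatisfiable, so it must be N.
Position 4: tagging it V would leave rule 5 unsatisfiable, so it must be N.
Position 5: tagging it V would leave rule 2 unsatisfiable, so it must be N.
So the tagging must be: N P N N N D.
Rule-by-rule: rule 1 holds; rule 2 holds; rule 3 holds; rule 4 holds; rule 5 holds.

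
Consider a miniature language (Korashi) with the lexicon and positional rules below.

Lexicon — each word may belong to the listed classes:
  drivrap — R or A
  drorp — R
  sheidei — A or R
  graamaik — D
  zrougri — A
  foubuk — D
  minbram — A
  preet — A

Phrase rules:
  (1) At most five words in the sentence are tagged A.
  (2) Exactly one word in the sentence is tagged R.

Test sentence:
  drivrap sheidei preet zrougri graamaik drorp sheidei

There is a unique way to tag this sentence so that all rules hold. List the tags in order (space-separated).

Candidates per position — 1:drivrap {R,A}; 2:sheidei {A,R}; 3:preet {A}; 4:zrougri {A}; 5:graamaik {D}; 6:drorp {R}; 7:sheidei {A,R}.
If word 1 were R, no tagging could satisfy rule 2; so word 1 is A.
If word 2 were R, no tagging could satisfy rule 2; so word 2 is A.
If word 7 were R, no tagging could satisfy rule 2; so word 7 is A.
The unique satisfying tagging is: A A A A D R A.
Check: rule 1 ok; rule 2 ok.

A A A A D R A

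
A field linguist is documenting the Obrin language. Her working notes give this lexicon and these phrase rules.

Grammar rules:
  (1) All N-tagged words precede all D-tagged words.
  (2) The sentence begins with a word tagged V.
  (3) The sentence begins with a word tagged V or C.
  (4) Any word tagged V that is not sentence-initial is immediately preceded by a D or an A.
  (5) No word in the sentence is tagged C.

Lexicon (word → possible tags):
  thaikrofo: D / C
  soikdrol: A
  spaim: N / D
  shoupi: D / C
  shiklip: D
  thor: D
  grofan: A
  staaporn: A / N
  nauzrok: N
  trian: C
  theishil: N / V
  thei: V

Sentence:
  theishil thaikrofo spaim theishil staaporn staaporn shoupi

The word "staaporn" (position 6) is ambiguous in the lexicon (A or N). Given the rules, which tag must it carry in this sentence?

Candidates per position — 1:theishil {N,V}; 2:thaikrofo {D,C}; 3:spaim {N,D}; 4:theishil {N,V}; 5:staaporn {A,N}; 6:staaporn {A,N}; 7:shoupi {D,C}.
Word 1 cannot be N — rule 2 would then fail for every completion. It is V.
Word 2 cannot be C — rule 5 would then fail for every completion. It is D.
Word 3 cannot be N — rule 1 would then fail for every completion. It is D.
Word 4 cannot be N — rule 1 would then fail for every completion. It is V.
Word 5 cannot be N — rule 1 would then fail for every completion. It is A.
Word 6 cannot be N — rule 1 would then fail for every completion. It is A.
Word 7 cannot be C — rule 5 would then fail for every completion. It is D.
That leaves exactly one tagging: V D D V A A D.
Verifying each rule — rule 1 holds; rule 2 holds; rule 3 holds; rule 4 holds; rule 5 holds.

A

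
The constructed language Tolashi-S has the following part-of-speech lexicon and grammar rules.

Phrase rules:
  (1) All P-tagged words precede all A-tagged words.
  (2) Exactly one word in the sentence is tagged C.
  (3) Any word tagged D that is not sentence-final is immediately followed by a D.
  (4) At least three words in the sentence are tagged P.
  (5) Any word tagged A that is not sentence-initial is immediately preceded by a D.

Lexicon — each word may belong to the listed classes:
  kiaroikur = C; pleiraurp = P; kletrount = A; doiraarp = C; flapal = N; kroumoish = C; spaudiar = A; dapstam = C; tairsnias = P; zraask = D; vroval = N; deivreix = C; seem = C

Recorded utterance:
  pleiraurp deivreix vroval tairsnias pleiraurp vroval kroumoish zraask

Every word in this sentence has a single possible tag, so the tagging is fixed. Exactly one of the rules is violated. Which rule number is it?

Fixed tagging: P C N P P N C D.
Checking each rule: R1 ✓, R2 ✗, R3 ✓, R4 ✓, R5 ✓.
Only rule 2 fails.

2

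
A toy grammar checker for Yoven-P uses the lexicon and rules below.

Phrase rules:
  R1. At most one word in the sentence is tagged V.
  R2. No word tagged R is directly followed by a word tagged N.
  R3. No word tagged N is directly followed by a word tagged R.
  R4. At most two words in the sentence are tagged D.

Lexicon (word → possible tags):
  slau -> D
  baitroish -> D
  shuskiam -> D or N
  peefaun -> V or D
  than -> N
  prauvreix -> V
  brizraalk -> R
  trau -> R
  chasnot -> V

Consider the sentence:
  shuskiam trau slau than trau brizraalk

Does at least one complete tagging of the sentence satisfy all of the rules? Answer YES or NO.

NO

Candidates per position — 1:shuskiam {D,N}; 2:trau {R}; 3:slau {D}; 4:than {N}; 5:trau {R}; 6:brizraalk {R}.
Rule 3 cannot be satisfied by any choice of tags from the lexicon.
So there is no consistent tagging.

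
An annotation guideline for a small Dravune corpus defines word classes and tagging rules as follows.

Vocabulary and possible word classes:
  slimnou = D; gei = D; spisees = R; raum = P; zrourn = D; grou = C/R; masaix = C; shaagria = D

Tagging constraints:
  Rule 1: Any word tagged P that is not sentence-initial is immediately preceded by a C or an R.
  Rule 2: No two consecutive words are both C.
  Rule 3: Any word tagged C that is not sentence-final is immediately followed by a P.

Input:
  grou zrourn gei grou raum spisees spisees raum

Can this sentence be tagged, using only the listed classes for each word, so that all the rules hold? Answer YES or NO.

Candidates per position — 1:grou {C,R}; 2:zrourn {D}; 3:gei {D}; 4:grou {C,R}; 5:raum {P}; 6:spisees {R}; 7:spisees {R}; 8:raum {P}.
One satisfying assignment: R D D R P R R P.
Verifying each rule — rule 1 ✓; rule 2 ✓; rule 3 ✓.

YES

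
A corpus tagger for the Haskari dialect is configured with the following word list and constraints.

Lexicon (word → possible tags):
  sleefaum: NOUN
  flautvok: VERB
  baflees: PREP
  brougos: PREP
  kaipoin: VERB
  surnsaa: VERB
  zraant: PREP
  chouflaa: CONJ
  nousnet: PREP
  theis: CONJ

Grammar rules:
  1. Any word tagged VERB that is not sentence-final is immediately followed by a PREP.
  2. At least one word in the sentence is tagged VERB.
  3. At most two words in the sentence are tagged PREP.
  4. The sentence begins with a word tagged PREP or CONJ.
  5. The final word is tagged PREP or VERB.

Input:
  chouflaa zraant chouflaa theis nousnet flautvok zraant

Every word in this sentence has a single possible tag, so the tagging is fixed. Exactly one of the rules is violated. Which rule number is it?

3

Fixed tagging: CONJ PREP CONJ CONJ PREP VERB PREP.
Rule check: R1 holds, R2 holds, R3 violated, R4 holds, R5 holds.
Only rule 3 fails.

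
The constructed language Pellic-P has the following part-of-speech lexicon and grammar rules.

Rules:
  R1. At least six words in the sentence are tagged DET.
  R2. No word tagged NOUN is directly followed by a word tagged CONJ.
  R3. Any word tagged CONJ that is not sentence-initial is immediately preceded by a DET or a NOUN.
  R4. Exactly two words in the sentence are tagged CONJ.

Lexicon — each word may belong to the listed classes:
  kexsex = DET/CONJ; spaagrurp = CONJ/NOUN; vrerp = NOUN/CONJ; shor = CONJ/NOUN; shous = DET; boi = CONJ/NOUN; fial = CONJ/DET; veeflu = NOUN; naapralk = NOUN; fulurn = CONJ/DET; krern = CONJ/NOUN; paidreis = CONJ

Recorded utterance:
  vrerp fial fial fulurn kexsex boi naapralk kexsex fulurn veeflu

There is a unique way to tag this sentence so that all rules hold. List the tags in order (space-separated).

Candidates per position — 1:vrerp {NOUN,CONJ}; 2:fial {CONJ,DET}; 3:fial {CONJ,DET}; 4:fulurn {CONJ,DET}; 5:kexsex {DET,CONJ}; 6:boi {CONJ,NOUN}; 7:naapralk {NOUN}; 8:kexsex {DET,CONJ}; 9:fulurn {CONJ,DET}; 10:veeflu {NOUN}.
Word 2 cannot be CONJ — rule 1 would then fail for every completion. It is DET.
Word 3 cannot be CONJ — rule 1 would then fail for every completion. It is DET.
Word 4 cannot be CONJ — rule 1 would then fail for every completion. It is DET.
Word 5 cannot be CONJ — rule 1 would then fail for every completion. It is DET.
Word 8 cannot be CONJ — rule 1 would then fail for every completion. It is DET.
Word 9 cannot be CONJ — rule 1 would then fail for every completion. It is DET.
Word 1 cannot be NOUN — rule 4 would then fail for every completion. It is CONJ.
Word 6 cannot be NOUN — rule 4 would then fail for every completion. It is CONJ.
The unique satisfying tagging is: CONJ DET DET DET DET CONJ NOUN DET DET NOUN.
Rule-by-rule: rule 1 holds; rule 2 holds; rule 3 holds; rule 4 holds.

CONJ DET DET DET DET CONJ NOUN DET DET NOUN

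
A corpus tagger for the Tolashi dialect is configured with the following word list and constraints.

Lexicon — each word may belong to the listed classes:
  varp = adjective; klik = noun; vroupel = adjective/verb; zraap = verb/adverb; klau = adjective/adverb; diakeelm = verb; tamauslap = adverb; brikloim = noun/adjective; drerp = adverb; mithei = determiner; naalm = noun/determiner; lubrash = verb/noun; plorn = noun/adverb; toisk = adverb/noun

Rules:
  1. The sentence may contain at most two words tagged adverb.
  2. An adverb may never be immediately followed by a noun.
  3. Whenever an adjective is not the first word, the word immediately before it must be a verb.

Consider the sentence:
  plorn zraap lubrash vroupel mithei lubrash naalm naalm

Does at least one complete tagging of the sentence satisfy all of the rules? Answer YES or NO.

YES

Candidates per position — 1:plorn {noun,adverb}; 2:zraap {verb,adverb}; 3:lubrash {verb,noun}; 4:vroupel {adjective,verb}; 5:mithei {determiner}; 6:lubrash {verb,noun}; 7:naalm {noun,determiner}; 8:naalm {noun,determiner}.
One satisfying assignment: adverb verb verb adjective determiner verb noun determiner.
Verifying each rule — rule 1 ok; rule 2 ok; rule 3 ok.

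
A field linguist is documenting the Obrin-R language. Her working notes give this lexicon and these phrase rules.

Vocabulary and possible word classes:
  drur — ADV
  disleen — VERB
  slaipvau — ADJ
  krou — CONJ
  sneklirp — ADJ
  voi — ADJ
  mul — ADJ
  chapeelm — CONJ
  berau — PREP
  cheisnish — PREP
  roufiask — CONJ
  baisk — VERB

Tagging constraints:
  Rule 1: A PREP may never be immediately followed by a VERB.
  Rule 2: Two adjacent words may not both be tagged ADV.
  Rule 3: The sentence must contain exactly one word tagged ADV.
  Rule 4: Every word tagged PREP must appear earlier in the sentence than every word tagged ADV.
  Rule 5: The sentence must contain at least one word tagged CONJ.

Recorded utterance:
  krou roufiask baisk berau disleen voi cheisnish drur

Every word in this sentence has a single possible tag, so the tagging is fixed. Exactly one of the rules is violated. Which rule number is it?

Fixed tagging: CONJ CONJ VERB PREP VERB ADJ PREP ADV.
Checking each rule: R1 violated, R2 holds, R3 holds, R4 holds, R5 holds.
Only rule 1 fails.

1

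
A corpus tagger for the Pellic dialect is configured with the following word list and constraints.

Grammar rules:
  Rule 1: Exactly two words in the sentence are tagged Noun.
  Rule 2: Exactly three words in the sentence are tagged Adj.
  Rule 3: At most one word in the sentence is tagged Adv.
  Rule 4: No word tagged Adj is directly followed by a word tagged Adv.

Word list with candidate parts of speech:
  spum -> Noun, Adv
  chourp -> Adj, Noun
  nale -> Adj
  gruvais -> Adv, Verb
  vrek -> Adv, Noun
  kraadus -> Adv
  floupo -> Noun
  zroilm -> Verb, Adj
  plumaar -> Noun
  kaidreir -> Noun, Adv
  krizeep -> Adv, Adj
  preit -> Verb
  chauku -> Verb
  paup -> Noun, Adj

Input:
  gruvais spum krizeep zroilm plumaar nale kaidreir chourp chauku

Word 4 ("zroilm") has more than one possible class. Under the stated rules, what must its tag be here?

Candidates per position — 1:gruvais {Adv,Verb}; 2:spum {Noun,Adv}; 3:krizeep {Adv,Adj}; 4:zroilm {Verb,Adj}; 5:plumaar {Noun}; 6:nale {Adj}; 7:kaidreir {Noun,Adv}; 8:chourp {Adj,Noun}; 9:chauku {Verb}.
If word 7 were Adv, no tagging could satisfy rule 4; so word 7 is Noun.
If word 8 were Noun, no tagging could satisfy rule 1; so word 8 is Adj.
If word 2 were Noun, no tagging could satisfy rule 1; so word 2 is Adv.
If word 3 were Adv, no tagging could satisfy rule 3; so word 3 is Adj.
If word 4 were Adj, no tagging could satisfy rule 2; so word 4 is Verb.
If word 1 were Adv, no tagging could satisfy rule 3; so word 1 is Verb.
The only consistent sequence is: Verb Adv Adj Verb Noun Adj Noun Adj Verb.
Check: rule 1 ok; rule 2 ok; rule 3 ok; rule 4 ok.

Verb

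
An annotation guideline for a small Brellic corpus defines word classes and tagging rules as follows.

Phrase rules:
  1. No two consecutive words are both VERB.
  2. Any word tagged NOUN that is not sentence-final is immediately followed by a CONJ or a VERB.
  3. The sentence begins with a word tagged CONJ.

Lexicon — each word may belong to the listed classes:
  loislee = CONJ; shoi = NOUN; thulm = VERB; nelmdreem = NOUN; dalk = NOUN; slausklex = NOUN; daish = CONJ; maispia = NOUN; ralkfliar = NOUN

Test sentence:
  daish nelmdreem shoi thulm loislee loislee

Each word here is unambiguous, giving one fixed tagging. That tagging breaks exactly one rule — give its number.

2

Fixed tagging: CONJ NOUN NOUN VERB CONJ CONJ.
Applying the rules: R1 ✓, R2 ✗, R3 ✓.
Only rule 2 fails.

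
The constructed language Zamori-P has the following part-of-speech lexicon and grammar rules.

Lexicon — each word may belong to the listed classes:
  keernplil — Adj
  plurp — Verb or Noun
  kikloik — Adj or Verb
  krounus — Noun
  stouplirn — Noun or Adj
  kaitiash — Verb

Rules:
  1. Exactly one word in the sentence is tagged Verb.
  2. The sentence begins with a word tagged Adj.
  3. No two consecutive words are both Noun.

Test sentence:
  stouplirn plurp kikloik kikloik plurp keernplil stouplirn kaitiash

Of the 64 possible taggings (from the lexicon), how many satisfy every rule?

Candidates per position — 1:stouplirn {Noun,Adj}; 2:plurp {Verb,Noun}; 3:kikloik {Adj,Verb}; 4:kikloik {Adj,Verb}; 5:plurp {Verb,Noun}; 6:keernplil {Adj}; 7:stouplirn {Noun,Adj}; 8:kaitiash {Verb}.
There are 64 candidate sequences in total.
The sequences that satisfy every rule: Adj Noun Adj Adj Noun Adj Noun Verb; Adj Noun Adj Adj Noun Adj Adj Verb.
Count = 2.

2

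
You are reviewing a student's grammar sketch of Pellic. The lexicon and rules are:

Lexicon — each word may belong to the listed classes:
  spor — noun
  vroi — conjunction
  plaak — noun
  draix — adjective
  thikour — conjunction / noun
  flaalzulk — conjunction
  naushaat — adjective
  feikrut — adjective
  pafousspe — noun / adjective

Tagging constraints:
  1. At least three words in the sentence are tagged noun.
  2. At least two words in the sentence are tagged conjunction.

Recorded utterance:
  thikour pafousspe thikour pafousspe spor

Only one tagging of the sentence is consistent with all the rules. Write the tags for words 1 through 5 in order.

conjunction noun conjunction noun noun

Candidates per position — 1:thikour {conjunction,noun}; 2:pafousspe {noun,adjective}; 3:thikour {conjunction,noun}; 4:pafousspe {noun,adjective}; 5:spor {noun}.
If word 1 were noun, no tagging could satisfy rule 2; so word 1 is conjunction.
If word 3 were noun, no tagging could satisfy rule 2; so word 3 is conjunction.
If word 4 were adjective, no tagging could satisfy rule 1; so word 4 is noun.
If word 2 were adjective, no tagging could satisfy rule 1; so word 2 is noun.
The only consistent sequence is: conjunction noun conjunction noun noun.
Checking: rule 1 ✓; rule 2 ✓.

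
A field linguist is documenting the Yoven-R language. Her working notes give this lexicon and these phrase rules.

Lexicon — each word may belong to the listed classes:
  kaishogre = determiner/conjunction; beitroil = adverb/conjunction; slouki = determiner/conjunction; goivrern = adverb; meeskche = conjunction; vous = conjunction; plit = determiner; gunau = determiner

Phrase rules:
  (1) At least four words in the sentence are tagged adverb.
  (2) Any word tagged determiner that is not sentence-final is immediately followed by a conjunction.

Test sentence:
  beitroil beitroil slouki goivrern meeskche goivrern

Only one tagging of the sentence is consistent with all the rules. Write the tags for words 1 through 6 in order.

Candidates per position — 1:beitroil {adverb,conjunction}; 2:beitroil {adverb,conjunction}; 3:slouki {determiner,conjunction}; 4:goivrern {adverb}; 5:meeskche {conjunction}; 6:goivrern {adverb}.
Position 1: tagging it conjunction would leave rule 1 unsatisfiable, so it must be adverb.
Position 2: tagging it conjunction would leave rule 1 unsatisfiable, so it must be adverb.
Position 3: tagging it determiner would leave rule 2 unsatisfiable, so it must be conjunction.
So the tagging must be: adverb adverb conjunction adverb conjunction adverb.
Checking: rule 1 ok; rule 2 ok.

adverb adverb conjunction adverb conjunction adverb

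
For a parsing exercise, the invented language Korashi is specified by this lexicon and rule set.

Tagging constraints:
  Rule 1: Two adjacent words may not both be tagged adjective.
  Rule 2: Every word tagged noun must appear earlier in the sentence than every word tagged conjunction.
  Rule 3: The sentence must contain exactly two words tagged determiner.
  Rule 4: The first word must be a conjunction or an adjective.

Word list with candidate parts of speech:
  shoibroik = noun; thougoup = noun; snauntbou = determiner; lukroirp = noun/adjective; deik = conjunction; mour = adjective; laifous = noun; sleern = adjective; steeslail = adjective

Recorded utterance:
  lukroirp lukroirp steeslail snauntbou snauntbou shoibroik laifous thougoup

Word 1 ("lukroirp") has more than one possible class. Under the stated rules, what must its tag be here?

adjective

Candidates per position — 1:lukroirp {noun,adjective}; 2:lukroirp {noun,adjective}; 3:steeslail {adjective}; 4:snauntbou {determiner}; 5:snauntbou {determiner}; 6:shoibroik {noun}; 7:laifous {noun}; 8:thougoup {noun}.
Position 1: tagging it noun would leave rule 4 unsatisfiable, so it must be adjective.
Position 2: tagging it adjective would leave rule 1 unsatisfiable, so it must be noun.
So the tagging must be: adjective noun adjective determiner determiner noun noun noun.
Checking: rule 1 holds; rule 2 holds; rule 3 holds; rule 4 holds.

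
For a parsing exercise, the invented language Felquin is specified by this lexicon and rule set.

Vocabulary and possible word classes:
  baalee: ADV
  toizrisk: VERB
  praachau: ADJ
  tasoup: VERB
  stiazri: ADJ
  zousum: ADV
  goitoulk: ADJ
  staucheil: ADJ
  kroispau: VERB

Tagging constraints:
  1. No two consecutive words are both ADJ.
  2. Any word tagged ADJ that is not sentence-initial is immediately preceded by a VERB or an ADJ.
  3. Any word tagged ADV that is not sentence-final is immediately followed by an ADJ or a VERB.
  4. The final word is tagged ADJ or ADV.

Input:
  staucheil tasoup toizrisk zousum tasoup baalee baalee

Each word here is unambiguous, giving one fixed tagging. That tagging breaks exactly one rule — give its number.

3

Fixed tagging: ADJ VERB VERB ADV VERB ADV ADV.
Rule check: R1 holds, R2 holds, R3 violated, R4 holds.
Only rule 3 fails.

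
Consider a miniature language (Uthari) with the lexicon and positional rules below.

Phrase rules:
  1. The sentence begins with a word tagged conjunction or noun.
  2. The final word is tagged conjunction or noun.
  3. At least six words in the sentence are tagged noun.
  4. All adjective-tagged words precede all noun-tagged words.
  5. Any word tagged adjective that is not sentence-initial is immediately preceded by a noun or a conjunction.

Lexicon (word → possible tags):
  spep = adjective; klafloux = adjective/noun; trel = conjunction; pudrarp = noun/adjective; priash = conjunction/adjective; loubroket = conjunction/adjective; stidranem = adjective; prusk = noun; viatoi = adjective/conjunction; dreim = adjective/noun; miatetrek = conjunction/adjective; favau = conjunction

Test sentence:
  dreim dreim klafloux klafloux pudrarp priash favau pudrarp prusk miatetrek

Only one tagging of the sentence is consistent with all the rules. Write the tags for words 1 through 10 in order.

Candidates per position — 1:dreim {adjective,noun}; 2:dreim {adjective,noun}; 3:klafloux {adjective,noun}; 4:klafloux {adjective,noun}; 5:pudrarp {noun,adjective}; 6:priash {conjunction,adjective}; 7:favau {conjunction}; 8:pudrarp {noun,adjective}; 9:prusk {noun}; 10:miatetrek {conjunction,adjective}.
At position 1, choosing adjective makes rule 1 impossible to satisfy; hence noun.
At position 2, choosing adjective makes rule 4 impossible to satisfy; hence noun.
At position 3, choosing adjective makes rule 4 impossible to satisfy; hence noun.
At position 4, choosing adjective makes rule 4 impossible to satisfy; hence noun.
At position 5, choosing adjective makes rule 4 impossible to satisfy; hence noun.
At position 6, choosing adjective makes rule 4 impossible to satisfy; hence conjunction.
At position 8, choosing adjective makes rule 4 impossible to satisfy; hence noun.
At position 10, choosing adjective makes rule 2 impossible to satisfy; hence conjunction.
The unique satisfying tagging is: noun noun noun noun noun conjunction conjunction noun noun conjunction.
Verifying each rule — rule 1 satisfied; rule 2 satisfied; rule 3 satisfied; rule 4 satisfied; rule 5 satisfied.

noun noun noun noun noun conjunction conjunction noun noun conjunction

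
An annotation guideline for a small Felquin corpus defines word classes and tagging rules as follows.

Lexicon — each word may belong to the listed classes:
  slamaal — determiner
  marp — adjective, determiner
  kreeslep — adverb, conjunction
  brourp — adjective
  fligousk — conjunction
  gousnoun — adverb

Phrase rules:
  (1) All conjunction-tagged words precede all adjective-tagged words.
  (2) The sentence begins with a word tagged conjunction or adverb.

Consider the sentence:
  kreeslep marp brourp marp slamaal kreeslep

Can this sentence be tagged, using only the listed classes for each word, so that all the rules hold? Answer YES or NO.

YES

Candidates per position — 1:kreeslep {adverb,conjunction}; 2:marp {adjective,determiner}; 3:brourp {adjective}; 4:marp {adjective,determiner}; 5:slamaal {determiner}; 6:kreeslep {adverb,conjunction}.
One satisfying assignment: adverb adjective adjective adjective determiner adverb.
Rule-by-rule: rule 1 ✓; rule 2 ✓.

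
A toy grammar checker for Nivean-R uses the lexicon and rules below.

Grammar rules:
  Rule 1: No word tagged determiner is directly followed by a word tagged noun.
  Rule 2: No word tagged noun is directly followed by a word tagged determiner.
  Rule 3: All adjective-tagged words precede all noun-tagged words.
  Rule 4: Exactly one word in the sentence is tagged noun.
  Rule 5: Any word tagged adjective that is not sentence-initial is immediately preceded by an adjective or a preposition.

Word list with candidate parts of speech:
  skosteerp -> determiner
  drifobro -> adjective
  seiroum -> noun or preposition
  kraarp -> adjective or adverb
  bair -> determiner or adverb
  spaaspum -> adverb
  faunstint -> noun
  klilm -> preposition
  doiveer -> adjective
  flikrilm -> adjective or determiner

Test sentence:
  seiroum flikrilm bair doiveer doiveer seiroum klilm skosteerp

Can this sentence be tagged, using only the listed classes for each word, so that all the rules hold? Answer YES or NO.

NO

Candidates per position — 1:seiroum {noun,preposition}; 2:flikrilm {adjective,determiner}; 3:bair {determiner,adverb}; 4:doiveer {adjective}; 5:doiveer {adjective}; 6:seiroum {noun,preposition}; 7:klilm {preposition}; 8:skosteerp {determiner}.
Rule 5 cannot be satisfied by any choice of tags from the lexicon.
So there is no consistent tagging.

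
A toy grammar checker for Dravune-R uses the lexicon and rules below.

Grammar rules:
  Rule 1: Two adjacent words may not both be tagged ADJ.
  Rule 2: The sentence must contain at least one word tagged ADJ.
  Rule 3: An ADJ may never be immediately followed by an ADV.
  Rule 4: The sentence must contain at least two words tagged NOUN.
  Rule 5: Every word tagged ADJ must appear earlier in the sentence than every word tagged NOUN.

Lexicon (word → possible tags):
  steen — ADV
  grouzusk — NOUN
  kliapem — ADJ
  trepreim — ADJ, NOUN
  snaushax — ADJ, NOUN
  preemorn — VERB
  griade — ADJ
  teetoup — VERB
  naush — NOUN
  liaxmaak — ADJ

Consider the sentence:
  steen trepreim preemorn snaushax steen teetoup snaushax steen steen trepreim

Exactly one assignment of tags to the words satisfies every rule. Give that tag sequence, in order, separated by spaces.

ADV ADJ VERB NOUN ADV VERB NOUN ADV ADV NOUN

Candidates per position — 1:steen {ADV}; 2:trepreim {ADJ,NOUN}; 3:preemorn {VERB}; 4:snaushax {ADJ,NOUN}; 5:steen {ADV}; 6:teetoup {VERB}; 7:snaushax {ADJ,NOUN}; 8:steen {ADV}; 9:steen {ADV}; 10:trepreim {ADJ,NOUN}.
Word 4 cannot be ADJ — rule 3 would then fail for every completion. It is NOUN.
Word 7 cannot be ADJ — rule 3 would then fail for every completion. It is NOUN.
Word 10 cannot be ADJ — rule 5 would then fail for every completion. It is NOUN.
Word 2 cannot be NOUN — rule 2 would then fail for every completion. It is ADJ.
So the tagging must be: ADV ADJ VERB NOUN ADV VERB NOUN ADV ADV NOUN.
Verifying each rule — rule 1 ✓; rule 2 ✓; rule 3 ✓; rule 4 ✓; rule 5 ✓.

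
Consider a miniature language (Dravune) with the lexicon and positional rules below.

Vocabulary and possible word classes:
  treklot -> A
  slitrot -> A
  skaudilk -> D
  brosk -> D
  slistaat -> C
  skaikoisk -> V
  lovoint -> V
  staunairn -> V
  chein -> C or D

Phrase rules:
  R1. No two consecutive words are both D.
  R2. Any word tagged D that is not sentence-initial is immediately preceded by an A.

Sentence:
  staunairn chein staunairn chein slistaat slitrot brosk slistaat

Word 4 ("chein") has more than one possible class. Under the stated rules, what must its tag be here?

Candidates per position — 1:staunairn {V}; 2:chein {C,D}; 3:staunairn {V}; 4:chein {C,D}; 5:slistaat {C}; 6:slitrot {A}; 7:brosk {D}; 8:slistaat {C}.
Position 2: D is ruled out by rule 2; that leaves C.
Position 4: D is ruled out by rule 2; that leaves C.
So the tagging must be: V C V C C A D C.
Checking: rule 1 ✓; rule 2 ✓.

C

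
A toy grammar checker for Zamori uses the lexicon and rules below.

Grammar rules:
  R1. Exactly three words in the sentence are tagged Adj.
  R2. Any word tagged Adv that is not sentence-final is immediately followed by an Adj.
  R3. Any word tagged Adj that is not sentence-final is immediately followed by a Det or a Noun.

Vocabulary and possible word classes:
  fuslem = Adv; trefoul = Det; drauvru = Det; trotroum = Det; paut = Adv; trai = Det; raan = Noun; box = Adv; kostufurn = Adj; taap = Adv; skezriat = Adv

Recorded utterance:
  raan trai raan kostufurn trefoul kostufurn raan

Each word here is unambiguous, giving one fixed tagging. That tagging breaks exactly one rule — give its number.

1

Fixed tagging: Noun Det Noun Adj Det Adj Noun.
Applying the rules: R1 ✗, R2 ✓, R3 ✓.
Only rule 1 fails.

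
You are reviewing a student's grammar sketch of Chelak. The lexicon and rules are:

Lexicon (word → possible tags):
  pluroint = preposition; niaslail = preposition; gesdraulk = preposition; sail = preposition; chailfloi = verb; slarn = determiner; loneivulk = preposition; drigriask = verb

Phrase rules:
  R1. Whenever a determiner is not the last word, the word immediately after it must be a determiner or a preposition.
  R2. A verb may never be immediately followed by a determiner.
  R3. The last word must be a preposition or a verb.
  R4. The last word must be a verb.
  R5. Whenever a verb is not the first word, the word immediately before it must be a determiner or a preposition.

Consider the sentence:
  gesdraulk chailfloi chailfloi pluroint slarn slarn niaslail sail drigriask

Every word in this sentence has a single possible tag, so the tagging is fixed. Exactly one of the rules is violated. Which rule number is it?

Fixed tagging: preposition verb verb preposition determiner determiner preposition preposition verb.
Rule check: R1 pass, R2 pass, R3 pass, R4 pass, R5 fail.
Only rule 5 fails.

5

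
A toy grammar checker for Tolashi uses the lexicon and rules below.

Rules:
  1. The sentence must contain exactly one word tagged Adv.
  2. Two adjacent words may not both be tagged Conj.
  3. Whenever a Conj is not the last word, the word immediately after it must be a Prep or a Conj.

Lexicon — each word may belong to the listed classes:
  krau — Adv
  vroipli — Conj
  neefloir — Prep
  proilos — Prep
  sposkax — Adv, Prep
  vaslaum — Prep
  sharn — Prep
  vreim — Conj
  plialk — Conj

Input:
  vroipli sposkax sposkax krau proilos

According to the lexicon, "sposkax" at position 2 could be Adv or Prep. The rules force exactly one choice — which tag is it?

Candidates per position — 1:vroipli {Conj}; 2:sposkax {Adv,Prep}; 3:sposkax {Adv,Prep}; 4:krau {Adv}; 5:proilos {Prep}.
At position 2, choosing Adv makes rule 1 impossible to satisfy; hence Prep.
At position 3, choosing Adv makes rule 1 impossible to satisfy; hence Prep.
So the tagging must be: Conj Prep Prep Adv Prep.
Check: rule 1 satisfied; rule 2 satisfied; rule 3 satisfied.

Prep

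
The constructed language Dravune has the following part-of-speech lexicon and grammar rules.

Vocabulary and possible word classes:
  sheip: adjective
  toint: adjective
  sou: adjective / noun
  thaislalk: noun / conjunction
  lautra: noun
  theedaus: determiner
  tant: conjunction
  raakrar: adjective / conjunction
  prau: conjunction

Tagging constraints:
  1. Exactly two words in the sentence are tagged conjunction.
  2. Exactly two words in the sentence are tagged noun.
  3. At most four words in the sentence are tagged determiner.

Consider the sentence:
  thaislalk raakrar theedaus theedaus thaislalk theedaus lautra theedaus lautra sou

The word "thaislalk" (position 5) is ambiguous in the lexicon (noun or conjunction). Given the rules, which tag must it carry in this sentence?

Candidates per position — 1:thaislalk {noun,conjunction}; 2:raakrar {adjective,conjunction}; 3:theedaus {determiner}; 4:theedaus {determiner}; 5:thaislalk {noun,conjunction}; 6:theedaus {determiner}; 7:lautra {noun}; 8:theedaus {determiner}; 9:lautra {noun}; 10:sou {adjective,noun}.
Word 1 cannot be noun — rule 2 would then fail for every completion. It is conjunction.
Word 5 cannot be noun — rule 2 would then fail for every completion. It is conjunction.
Word 10 cannot be noun — rule 2 would then fail for every completion. It is adjective.
Word 2 cannot be conjunction — rule 1 would then fail for every completion. It is adjective.
The unique satisfying tagging is: conjunction adjective determiner determiner conjunction determiner noun determiner noun adjective.
Check: rule 1 holds; rule 2 holds; rule 3 holds.

conjunction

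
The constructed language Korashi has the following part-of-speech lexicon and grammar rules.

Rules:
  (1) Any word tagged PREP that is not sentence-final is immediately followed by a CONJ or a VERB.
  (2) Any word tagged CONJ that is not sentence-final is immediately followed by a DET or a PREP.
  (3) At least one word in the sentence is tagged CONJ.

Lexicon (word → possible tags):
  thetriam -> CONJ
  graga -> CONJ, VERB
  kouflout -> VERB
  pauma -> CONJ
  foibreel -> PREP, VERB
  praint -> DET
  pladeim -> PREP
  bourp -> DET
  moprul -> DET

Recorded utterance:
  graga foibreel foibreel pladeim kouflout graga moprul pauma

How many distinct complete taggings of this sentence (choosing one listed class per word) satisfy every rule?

Candidates per position — 1:graga {CONJ,VERB}; 2:foibreel {PREP,VERB}; 3:foibreel {PREP,VERB}; 4:pladeim {PREP}; 5:kouflout {VERB}; 6:graga {CONJ,VERB}; 7:moprul {DET}; 8:pauma {CONJ}.
There are 16 candidate sequences in total.
Checking each against the rules leaves 6 sequences.
Count = 6.

6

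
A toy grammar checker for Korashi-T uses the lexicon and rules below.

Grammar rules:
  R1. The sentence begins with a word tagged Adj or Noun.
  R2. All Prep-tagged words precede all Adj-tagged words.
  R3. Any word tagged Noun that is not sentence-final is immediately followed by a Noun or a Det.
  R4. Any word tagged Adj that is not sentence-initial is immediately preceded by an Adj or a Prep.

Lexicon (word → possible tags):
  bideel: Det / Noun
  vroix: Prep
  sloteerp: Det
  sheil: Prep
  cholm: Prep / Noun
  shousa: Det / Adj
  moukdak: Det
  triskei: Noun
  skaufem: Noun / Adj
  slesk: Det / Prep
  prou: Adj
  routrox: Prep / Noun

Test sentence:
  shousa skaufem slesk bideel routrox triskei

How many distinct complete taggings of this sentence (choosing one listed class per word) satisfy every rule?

4

Candidates per position — 1:shousa {Det,Adj}; 2:skaufem {Noun,Adj}; 3:slesk {Det,Prep}; 4:bideel {Det,Noun}; 5:routrox {Prep,Noun}; 6:triskei {Noun}.
There are 32 candidate sequences in total.
The sequences that satisfy every rule: Adj Noun Det Det Noun Noun; Adj Noun Det Noun Noun Noun; Adj Adj Det Det Noun Noun; Adj Adj Det Noun Noun Noun.
Count = 4.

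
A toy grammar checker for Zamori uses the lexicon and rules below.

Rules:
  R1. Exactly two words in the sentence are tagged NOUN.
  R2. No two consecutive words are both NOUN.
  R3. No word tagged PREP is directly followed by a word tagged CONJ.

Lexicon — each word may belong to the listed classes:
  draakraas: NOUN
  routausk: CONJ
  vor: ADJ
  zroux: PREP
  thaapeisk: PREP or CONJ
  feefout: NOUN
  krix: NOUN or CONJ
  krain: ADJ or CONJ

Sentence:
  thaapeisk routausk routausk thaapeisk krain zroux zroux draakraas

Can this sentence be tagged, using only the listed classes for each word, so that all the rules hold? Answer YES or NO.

Candidates per position — 1:thaapeisk {PREP,CONJ}; 2:routausk {CONJ}; 3:routausk {CONJ}; 4:thaapeisk {PREP,CONJ}; 5:krain {ADJ,CONJ}; 6:zroux {PREP}; 7:zroux {PREP}; 8:draakraas {NOUN}.
Rule 1 cannot be satisfied by any choice of tags from the lexicon.
So there is no consistent tagging.

NO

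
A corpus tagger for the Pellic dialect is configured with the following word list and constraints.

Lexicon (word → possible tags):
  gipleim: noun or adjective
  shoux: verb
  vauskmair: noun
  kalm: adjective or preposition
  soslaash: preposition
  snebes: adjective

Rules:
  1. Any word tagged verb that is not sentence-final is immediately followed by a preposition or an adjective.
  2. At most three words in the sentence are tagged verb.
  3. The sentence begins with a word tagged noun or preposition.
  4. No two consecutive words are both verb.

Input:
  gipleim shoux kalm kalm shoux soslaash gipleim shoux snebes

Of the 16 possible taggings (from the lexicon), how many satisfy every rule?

Candidates per position — 1:gipleim {noun,adjective}; 2:shoux {verb}; 3:kalm {adjective,preposition}; 4:kalm {adjective,preposition}; 5:shoux {verb}; 6:soslaash {preposition}; 7:gipleim {noun,adjective}; 8:shoux {verb}; 9:snebes {adjective}.
There are 16 candidate sequences in total.
Checking each against the rules leaves 8 sequences.
Count = 8.

8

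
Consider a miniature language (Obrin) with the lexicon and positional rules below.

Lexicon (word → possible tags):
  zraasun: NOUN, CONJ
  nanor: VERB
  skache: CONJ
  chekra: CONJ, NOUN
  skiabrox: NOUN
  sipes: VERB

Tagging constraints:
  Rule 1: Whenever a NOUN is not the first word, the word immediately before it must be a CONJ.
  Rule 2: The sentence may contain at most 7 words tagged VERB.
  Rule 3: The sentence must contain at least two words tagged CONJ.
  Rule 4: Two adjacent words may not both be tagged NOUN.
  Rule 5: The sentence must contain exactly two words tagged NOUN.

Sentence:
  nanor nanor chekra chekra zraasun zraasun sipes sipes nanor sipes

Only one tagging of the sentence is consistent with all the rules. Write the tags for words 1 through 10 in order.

VERB VERB CONJ NOUN CONJ NOUN VERB VERB VERB VERB

Candidates per position — 1:nanor {VERB}; 2:nanor {VERB}; 3:chekra {CONJ,NOUN}; 4:chekra {CONJ,NOUN}; 5:zraasun {NOUN,CONJ}; 6:zraasun {NOUN,CONJ}; 7:sipes {VERB}; 8:sipes {VERB}; 9:nanor {VERB}; 10:sipes {VERB}.
Word 3 cannot be NOUN — rule 1 would then fail for every completion. It is CONJ.
The remaining ambiguous positions (4, 5, 6) are resolved jointly — only one combination satisfies every rule.
The unique satisfying tagging is: VERB VERB CONJ NOUN CONJ NOUN VERB VERB VERB VERB.
Checking: rule 1 ✓; rule 2 ✓; rule 3 ✓; rule 4 ✓; rule 5 ✓.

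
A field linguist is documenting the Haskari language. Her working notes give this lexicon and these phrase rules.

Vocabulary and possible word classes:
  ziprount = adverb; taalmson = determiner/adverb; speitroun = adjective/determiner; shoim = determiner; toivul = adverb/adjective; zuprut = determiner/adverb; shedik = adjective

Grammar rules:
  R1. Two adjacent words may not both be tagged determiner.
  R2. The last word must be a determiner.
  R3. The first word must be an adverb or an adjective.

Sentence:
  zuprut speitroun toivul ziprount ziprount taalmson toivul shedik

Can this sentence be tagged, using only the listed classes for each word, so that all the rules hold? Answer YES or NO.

Candidates per position — 1:zuprut {determiner,adverb}; 2:speitroun {adjective,determiner}; 3:toivul {adverb,adjective}; 4:ziprount {adverb}; 5:ziprount {adverb}; 6:taalmson {determiner,adverb}; 7:toivul {adverb,adjective}; 8:shedik {adjective}.
Rule 2 cannot be satisfied by any choice of tags from the lexicon.
So there is no consistent tagging.

NO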